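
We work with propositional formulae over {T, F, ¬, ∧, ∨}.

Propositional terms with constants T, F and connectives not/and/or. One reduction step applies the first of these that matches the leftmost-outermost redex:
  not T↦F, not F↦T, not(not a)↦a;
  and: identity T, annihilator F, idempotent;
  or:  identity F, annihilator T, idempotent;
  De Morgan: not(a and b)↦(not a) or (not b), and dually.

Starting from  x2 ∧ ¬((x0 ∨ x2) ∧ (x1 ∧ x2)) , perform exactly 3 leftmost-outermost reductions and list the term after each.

  start: x2 ∧ ¬((x0 ∨ x2) ∧ (x1 ∧ x2))
  →1  x2 ∧ (¬(x0 ∨ x2) ∨ ¬(x1 ∧ x2))
  →2  x2 ∧ ((¬x0 ∧ ¬x2) ∨ ¬(x1 ∧ x2))
  →3  x2 ∧ ((¬x0 ∧ ¬x2) ∨ (¬x1 ∨ ¬x2))

Answer: after 3 steps: x2 ∧ ((¬x0 ∧ ¬x2) ∨ (¬x1 ∨ ¬x2))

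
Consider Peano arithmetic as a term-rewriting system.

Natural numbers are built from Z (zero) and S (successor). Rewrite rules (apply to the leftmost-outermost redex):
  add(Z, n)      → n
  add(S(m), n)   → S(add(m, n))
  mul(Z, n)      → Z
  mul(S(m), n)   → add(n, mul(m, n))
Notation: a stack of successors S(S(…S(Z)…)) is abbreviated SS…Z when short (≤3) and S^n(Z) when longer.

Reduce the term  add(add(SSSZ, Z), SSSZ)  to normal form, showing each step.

  start: add(add(SSSZ, Z), SSSZ)
  [1] add(S(add(SSZ, Z)), SSSZ)
  [2] S(add(add(SSZ, Z), SSSZ))
  [3] S(add(S(add(SZ, Z)), SSSZ))
  [4] S(S(add(add(SZ, Z), SSSZ)))
  [5] S(S(add(S(add(Z, Z)), SSSZ)))
  [6] S(S(S(add(add(Z, Z), SSSZ))))
  [7] S(S(S(add(Z, SSSZ))))
  [8] S^6(Z)

Answer: normal form = S^6(Z)  (in 8 steps)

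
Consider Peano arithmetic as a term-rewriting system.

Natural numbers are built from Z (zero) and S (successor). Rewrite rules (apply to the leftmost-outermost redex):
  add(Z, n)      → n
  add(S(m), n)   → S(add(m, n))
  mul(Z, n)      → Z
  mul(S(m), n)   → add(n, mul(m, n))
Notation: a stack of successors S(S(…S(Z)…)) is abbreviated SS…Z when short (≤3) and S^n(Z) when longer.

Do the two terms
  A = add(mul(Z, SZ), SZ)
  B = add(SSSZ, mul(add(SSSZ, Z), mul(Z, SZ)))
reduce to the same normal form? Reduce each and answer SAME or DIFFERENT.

Answer: DIFFERENT — A ⇓ SZ, B ⇓ SSSZ

Reduction:
Term A:
  start: add(mul(Z, SZ), SZ)
  →1  add(Z, SZ)
  →2  SZ

Term B:
  start: add(SSSZ, mul(add(SSSZ, Z), mul(Z, SZ)))
  →1  S(add(SSZ, mul(add(SSSZ, Z), mul(Z, SZ))))
  →2  S(S(add(SZ, mul(add(SSSZ, Z), mul(Z, SZ)))))
  →3  S(S(S(add(Z, mul(add(SSSZ, Z), mul(Z, SZ))))))
  →4  S(S(S(mul(add(SSSZ, Z), mul(Z, SZ)))))
  →5  S(S(S(mul(S(add(SSZ, Z)), mul(Z, SZ)))))
  →6  S(S(S(add(mul(Z, SZ), mul(add(SSZ, Z), mul(Z, SZ))))))
  →7  S(S(S(add(Z, mul(add(SSZ, Z), mul(Z, SZ))))))
  →8  S(S(S(mul(add(SSZ, Z), mul(Z, SZ)))))
  →9  S(S(S(mul(S(add(SZ, Z)), mul(Z, SZ)))))
  →10  S(S(S(add(mul(Z, SZ), mul(add(SZ, Z), mul(Z, SZ))))))
  →11  S(S(S(add(Z, mul(add(SZ, Z), mul(Z, SZ))))))
  →12  S(S(S(mul(add(SZ, Z), mul(Z, SZ)))))
  →13  S(S(S(mul(S(add(Z, Z)), mul(Z, SZ)))))
  →14  S(S(S(add(mul(Z, SZ), mul(add(Z, Z), mul(Z, SZ))))))
  →15  S(S(S(add(Z, mul(add(Z, Z), mul(Z, SZ))))))
  →16  S(S(S(mul(add(Z, Z), mul(Z, SZ)))))
  →17  S(S(S(mul(Z, mul(Z, SZ)))))
  →18  SSSZ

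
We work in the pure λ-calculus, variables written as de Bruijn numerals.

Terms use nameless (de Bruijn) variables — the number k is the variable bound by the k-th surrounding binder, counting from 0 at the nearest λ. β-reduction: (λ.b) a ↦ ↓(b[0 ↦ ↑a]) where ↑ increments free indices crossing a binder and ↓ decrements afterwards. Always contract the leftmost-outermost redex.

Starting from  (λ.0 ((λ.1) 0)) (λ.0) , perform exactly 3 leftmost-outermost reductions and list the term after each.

  start: (λ.0 ((λ.1) 0)) (λ.0)
  [1] (λ.0) ((λ.λ.0) (λ.0))
  [2] (λ.λ.0) (λ.0)
  [3] λ.0

Answer: after 3 steps: λ.0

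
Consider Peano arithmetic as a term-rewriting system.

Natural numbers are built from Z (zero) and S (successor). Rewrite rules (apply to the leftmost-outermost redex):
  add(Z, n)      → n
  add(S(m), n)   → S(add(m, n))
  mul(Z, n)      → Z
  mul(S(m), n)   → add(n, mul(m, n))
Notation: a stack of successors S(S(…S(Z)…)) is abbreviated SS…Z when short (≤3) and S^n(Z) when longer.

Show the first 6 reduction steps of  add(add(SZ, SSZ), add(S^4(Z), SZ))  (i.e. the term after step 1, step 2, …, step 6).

  start: add(add(SZ, SSZ), add(S^4(Z), SZ))
  →1  add(S(add(Z, SSZ)), add(S^4(Z), SZ))
  →2  S(add(add(Z, SSZ), add(S^4(Z), SZ)))
  →3  S(add(SSZ, add(S^4(Z), SZ)))
  →4  S(S(add(SZ, add(S^4(Z), SZ))))
  →5  S(S(S(add(Z, add(S^4(Z), SZ)))))
  →6  S(S(S(add(S^4(Z), SZ))))

Answer: after 6 steps: S(S(S(add(S^4(Z), SZ))))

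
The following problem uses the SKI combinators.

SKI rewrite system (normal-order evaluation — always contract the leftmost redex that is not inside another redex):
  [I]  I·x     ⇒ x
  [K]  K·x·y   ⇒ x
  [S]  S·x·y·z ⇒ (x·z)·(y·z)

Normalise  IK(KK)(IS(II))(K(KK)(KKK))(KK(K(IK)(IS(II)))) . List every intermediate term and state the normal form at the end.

Answer: normal form = KK  (in 4 steps)

Working:
  start: IK(KK)(IS(II))(K(KK)(KKK))(KK(K(IK)(IS(II))))
  step 1: K(KK)(IS(II))(K(KK)(KKK))(KK(K(IK)(IS(II))))
  step 2: KK(K(KK)(KKK))(KK(K(IK)(IS(II))))
  step 3: K(KK(K(IK)(IS(II))))
  step 4: KK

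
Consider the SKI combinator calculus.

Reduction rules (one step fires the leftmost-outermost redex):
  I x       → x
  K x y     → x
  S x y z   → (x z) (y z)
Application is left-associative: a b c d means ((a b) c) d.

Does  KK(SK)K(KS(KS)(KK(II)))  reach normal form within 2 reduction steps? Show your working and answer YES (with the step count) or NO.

Answer: YES — reaches normal form K in 2 ≤ 2 steps

Reduction:
  start: KK(SK)K(KS(KS)(KK(II)))
  step 1: KK(KS(KS)(KK(II)))
  step 2: K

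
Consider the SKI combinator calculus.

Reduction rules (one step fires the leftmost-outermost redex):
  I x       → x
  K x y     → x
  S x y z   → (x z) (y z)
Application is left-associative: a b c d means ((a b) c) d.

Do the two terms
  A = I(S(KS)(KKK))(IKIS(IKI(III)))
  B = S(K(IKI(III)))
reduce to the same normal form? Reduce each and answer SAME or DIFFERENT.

Answer: SAME — A ⇓ S(KI), B ⇓ S(KI)

Working:
Term A:
  start: I(S(KS)(KKK))(IKIS(IKI(III)))
  →1  S(KS)(KKK)(IKIS(IKI(III)))
  →2  KS(IKIS(IKI(III)))(KKK(IKIS(IKI(III))))
  →3  S(KKK(IKIS(IKI(III))))
  →4  S(K(IKIS(IKI(III))))
  →5  S(K(KIS(IKI(III))))
  →6  S(K(I(IKI(III))))
  →7  S(K(IKI(III)))
  →8  S(K(KI(III)))
  →9  S(KI)

Term B:
  start: S(K(IKI(III)))
  →1  S(K(KI(III)))
  →2  S(KI)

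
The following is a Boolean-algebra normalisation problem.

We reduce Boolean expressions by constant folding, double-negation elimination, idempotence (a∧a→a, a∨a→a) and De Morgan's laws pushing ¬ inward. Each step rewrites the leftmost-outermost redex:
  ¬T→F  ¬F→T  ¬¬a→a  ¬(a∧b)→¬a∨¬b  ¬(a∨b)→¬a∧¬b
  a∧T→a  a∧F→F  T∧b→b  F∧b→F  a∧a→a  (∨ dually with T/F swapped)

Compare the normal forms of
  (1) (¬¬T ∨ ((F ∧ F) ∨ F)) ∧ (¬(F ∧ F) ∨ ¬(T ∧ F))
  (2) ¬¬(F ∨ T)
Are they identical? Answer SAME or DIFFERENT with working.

Answer: SAME — A ⇓ T, B ⇓ T

Derivation:
Term A:
  start: (¬¬T ∨ ((F ∧ F) ∨ F)) ∧ (¬(F ∧ F) ∨ ¬(T ∧ F))
  step 1: (T ∨ ((F ∧ F) ∨ F)) ∧ (¬(F ∧ F) ∨ ¬(T ∧ F))
  step 2: T ∧ (¬(F ∧ F) ∨ ¬(T ∧ F))
  step 3: ¬(F ∧ F) ∨ ¬(T ∧ F)
  step 4: (¬F ∨ ¬F) ∨ ¬(T ∧ F)
  step 5: ¬F ∨ ¬(T ∧ F)
  step 6: T ∨ ¬(T ∧ F)
  step 7: T

Term B:
  start: ¬¬(F ∨ T)
  step 1: F ∨ T
  step 2: T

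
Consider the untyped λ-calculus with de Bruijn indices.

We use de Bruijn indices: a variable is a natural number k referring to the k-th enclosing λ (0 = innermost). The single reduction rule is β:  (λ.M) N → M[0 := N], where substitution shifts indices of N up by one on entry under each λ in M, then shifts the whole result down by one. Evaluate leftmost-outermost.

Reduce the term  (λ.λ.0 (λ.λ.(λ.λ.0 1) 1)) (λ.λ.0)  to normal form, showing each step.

Answer: normal form = λ.0 (λ.λ.λ.0 2)  (in 2 steps)

Reduction:
  start: (λ.λ.0 (λ.λ.(λ.λ.0 1) 1)) (λ.λ.0)
  →1  λ.0 (λ.λ.(λ.λ.0 1) 1)
  →2  λ.0 (λ.λ.λ.0 2)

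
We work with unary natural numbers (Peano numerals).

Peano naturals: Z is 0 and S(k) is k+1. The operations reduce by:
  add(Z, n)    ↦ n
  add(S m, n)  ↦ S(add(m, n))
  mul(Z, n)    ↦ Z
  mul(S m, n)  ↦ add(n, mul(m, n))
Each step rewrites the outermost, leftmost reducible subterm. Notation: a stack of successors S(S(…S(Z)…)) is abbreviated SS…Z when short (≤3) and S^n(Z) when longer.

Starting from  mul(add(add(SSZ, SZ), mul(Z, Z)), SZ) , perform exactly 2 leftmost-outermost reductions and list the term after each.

  start: mul(add(add(SSZ, SZ), mul(Z, Z)), SZ)
  →1  mul(add(S(add(SZ, SZ)), mul(Z, Z)), SZ)
  →2  mul(S(add(add(SZ, SZ), mul(Z, Z))), SZ)

Answer: after 2 steps: mul(S(add(add(SZ, SZ), mul(Z, Z))), SZ)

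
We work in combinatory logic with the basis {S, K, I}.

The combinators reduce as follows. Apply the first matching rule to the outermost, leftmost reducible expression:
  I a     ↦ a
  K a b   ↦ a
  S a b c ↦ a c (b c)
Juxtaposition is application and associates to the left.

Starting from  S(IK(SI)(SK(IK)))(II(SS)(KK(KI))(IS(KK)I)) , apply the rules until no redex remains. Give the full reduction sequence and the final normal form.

  start: S(IK(SI)(SK(IK)))(II(SS)(KK(KI))(IS(KK)I))
  [1] S(K(SI)(SK(IK)))(II(SS)(KK(KI))(IS(KK)I))
  [2] S(SI)(II(SS)(KK(KI))(IS(KK)I))
  [3] S(SI)(I(SS)(KK(KI))(IS(KK)I))
  [4] S(SI)(SS(KK(KI))(IS(KK)I))
  [5] S(SI)(S(IS(KK)I)(KK(KI)(IS(KK)I)))
  [6] S(SI)(S(S(KK)I)(KK(KI)(IS(KK)I)))
  [7] S(SI)(S(S(KK)I)(K(IS(KK)I)))
  [8] S(SI)(S(S(KK)I)(K(S(KK)I)))

Answer: normal form = S(SI)(S(S(KK)I)(K(S(KK)I)))  (in 8 steps)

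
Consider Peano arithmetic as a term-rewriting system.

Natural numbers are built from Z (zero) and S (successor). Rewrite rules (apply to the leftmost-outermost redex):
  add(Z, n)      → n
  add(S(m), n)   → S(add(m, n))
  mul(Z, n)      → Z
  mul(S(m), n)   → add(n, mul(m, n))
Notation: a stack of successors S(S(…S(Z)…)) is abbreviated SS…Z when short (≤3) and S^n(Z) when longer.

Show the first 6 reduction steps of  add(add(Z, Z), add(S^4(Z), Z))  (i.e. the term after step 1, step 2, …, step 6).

Answer: after 6 steps: S(S(S(S(add(Z, Z)))))

Working:
  start: add(add(Z, Z), add(S^4(Z), Z))
  →1  add(Z, add(S^4(Z), Z))
  →2  add(S^4(Z), Z)
  →3  S(add(SSSZ, Z))
  →4  S(S(add(SSZ, Z)))
  →5  S(S(S(add(SZ, Z))))
  →6  S(S(S(S(add(Z, Z)))))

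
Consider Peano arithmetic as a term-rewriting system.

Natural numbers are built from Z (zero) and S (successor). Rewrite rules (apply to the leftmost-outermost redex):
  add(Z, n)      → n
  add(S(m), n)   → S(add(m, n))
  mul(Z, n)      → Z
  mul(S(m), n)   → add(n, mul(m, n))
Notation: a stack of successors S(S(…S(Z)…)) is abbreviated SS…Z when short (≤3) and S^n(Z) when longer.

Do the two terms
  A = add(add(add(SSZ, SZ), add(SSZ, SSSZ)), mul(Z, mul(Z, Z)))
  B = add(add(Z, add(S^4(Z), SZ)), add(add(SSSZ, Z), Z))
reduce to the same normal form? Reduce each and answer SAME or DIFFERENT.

Term A:
  start: add(add(add(SSZ, SZ), add(SSZ, SSSZ)), mul(Z, mul(Z, Z)))
  →1  add(add(S(add(SZ, SZ)), add(SSZ, SSSZ)), mul(Z, mul(Z, Z)))
  →2  add(S(add(add(SZ, SZ), add(SSZ, SSSZ))), mul(Z, mul(Z, Z)))
  →3  S(add(add(add(SZ, SZ), add(SSZ, SSSZ)), mul(Z, mul(Z, Z))))
  →4  S(add(add(S(add(Z, SZ)), add(SSZ, SSSZ)), mul(Z, mul(Z, Z))))
  →5  S(add(S(add(add(Z, SZ), add(SSZ, SSSZ))), mul(Z, mul(Z, Z))))
  →6  S(S(add(add(add(Z, SZ), add(SSZ, SSSZ)), mul(Z, mul(Z, Z)))))
  →7  S(S(add(add(SZ, add(SSZ, SSSZ)), mul(Z, mul(Z, Z)))))
  →8  S(S(add(S(add(Z, add(SSZ, SSSZ))), mul(Z, mul(Z, Z)))))
  →9  S(S(S(add(add(Z, add(SSZ, SSSZ)), mul(Z, mul(Z, Z))))))
  →10  S(S(S(add(add(SSZ, SSSZ), mul(Z, mul(Z, Z))))))
  →11  S(S(S(add(S(add(SZ, SSSZ)), mul(Z, mul(Z, Z))))))
  →12  S(S(S(S(add(add(SZ, SSSZ), mul(Z, mul(Z, Z)))))))
  →13  S(S(S(S(add(S(add(Z, SSSZ)), mul(Z, mul(Z, Z)))))))
  →14  S(S(S(S(S(add(add(Z, SSSZ), mul(Z, mul(Z, Z))))))))
  →15  S(S(S(S(S(add(SSSZ, mul(Z, mul(Z, Z))))))))
  →16  S(S(S(S(S(S(add(SSZ, mul(Z, mul(Z, Z)))))))))
  →17  S(S(S(S(S(S(S(add(SZ, mul(Z, mul(Z, Z))))))))))
  →18  S(S(S(S(S(S(S(S(add(Z, mul(Z, mul(Z, Z)))))))))))
  →19  S(S(S(S(S(S(S(S(mul(Z, mul(Z, Z))))))))))
  →20  S^8(Z)

Term B:
  start: add(add(Z, add(S^4(Z), SZ)), add(add(SSSZ, Z), Z))
  →1  add(add(S^4(Z), SZ), add(add(SSSZ, Z), Z))
  →2  add(S(add(SSSZ, SZ)), add(add(SSSZ, Z), Z))
  →3  S(add(add(SSSZ, SZ), add(add(SSSZ, Z), Z)))
  →4  S(add(S(add(SSZ, SZ)), add(add(SSSZ, Z), Z)))
  →5  S(S(add(add(SSZ, SZ), add(add(SSSZ, Z), Z))))
  →6  S(S(add(S(add(SZ, SZ)), add(add(SSSZ, Z), Z))))
  →7  S(S(S(add(add(SZ, SZ), add(add(SSSZ, Z), Z)))))
  →8  S(S(S(add(S(add(Z, SZ)), add(add(SSSZ, Z), Z)))))
  →9  S(S(S(S(add(add(Z, SZ), add(add(SSSZ, Z), Z))))))
  →10  S(S(S(S(add(SZ, add(add(SSSZ, Z), Z))))))
  →11  S(S(S(S(S(add(Z, add(add(SSSZ, Z), Z)))))))
  →12  S(S(S(S(S(add(add(SSSZ, Z), Z))))))
  →13  S(S(S(S(S(add(S(add(SSZ, Z)), Z))))))
  →14  S(S(S(S(S(S(add(add(SSZ, Z), Z)))))))
  →15  S(S(S(S(S(S(add(S(add(SZ, Z)), Z)))))))
  →16  S(S(S(S(S(S(S(add(add(SZ, Z), Z))))))))
  →17  S(S(S(S(S(S(S(add(S(add(Z, Z)), Z))))))))
  →18  S(S(S(S(S(S(S(S(add(add(Z, Z), Z)))))))))
  →19  S(S(S(S(S(S(S(S(add(Z, Z)))))))))
  →20  S^8(Z)

Answer: SAME — A ⇓ S^8(Z), B ⇓ S^8(Z)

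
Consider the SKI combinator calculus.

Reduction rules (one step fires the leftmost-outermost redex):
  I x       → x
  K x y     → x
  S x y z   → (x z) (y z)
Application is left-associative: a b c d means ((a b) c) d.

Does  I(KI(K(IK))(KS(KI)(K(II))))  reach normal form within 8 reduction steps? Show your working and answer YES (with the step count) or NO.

Answer: YES — reaches normal form S(KI) in 5 ≤ 8 steps

Working:
  start: I(KI(K(IK))(KS(KI)(K(II))))
  [1] KI(K(IK))(KS(KI)(K(II)))
  [2] I(KS(KI)(K(II)))
  [3] KS(KI)(K(II))
  [4] S(K(II))
  [5] S(KI)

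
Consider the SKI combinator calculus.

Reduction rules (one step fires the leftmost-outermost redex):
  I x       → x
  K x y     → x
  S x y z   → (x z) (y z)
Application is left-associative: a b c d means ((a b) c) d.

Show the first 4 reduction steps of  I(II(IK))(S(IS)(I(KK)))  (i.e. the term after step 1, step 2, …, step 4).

Answer: after 4 steps: K(S(IS)(I(KK)))

Reduction:
  start: I(II(IK))(S(IS)(I(KK)))
  →1  II(IK)(S(IS)(I(KK)))
  →2  I(IK)(S(IS)(I(KK)))
  →3  IK(S(IS)(I(KK)))
  →4  K(S(IS)(I(KK)))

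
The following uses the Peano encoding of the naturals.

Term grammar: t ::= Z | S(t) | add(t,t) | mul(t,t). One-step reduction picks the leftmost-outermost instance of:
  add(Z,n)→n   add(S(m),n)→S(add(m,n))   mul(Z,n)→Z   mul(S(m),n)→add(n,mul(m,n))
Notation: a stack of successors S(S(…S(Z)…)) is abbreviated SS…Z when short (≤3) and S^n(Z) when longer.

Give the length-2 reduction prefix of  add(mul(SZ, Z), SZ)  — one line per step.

  start: add(mul(SZ, Z), SZ)
  step 1: add(add(Z, mul(Z, Z)), SZ)
  step 2: add(mul(Z, Z), SZ)

Answer: after 2 steps: add(mul(Z, Z), SZ)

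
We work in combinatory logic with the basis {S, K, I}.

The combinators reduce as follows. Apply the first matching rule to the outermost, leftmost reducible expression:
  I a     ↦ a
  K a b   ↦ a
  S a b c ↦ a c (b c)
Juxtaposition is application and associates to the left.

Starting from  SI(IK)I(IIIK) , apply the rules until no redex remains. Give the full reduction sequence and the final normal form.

Answer: normal form = I  (in 5 steps)

Working:
  start: SI(IK)I(IIIK)
  step 1: II(IKI)(IIIK)
  step 2: I(IKI)(IIIK)
  step 3: IKI(IIIK)
  step 4: KI(IIIK)
  step 5: I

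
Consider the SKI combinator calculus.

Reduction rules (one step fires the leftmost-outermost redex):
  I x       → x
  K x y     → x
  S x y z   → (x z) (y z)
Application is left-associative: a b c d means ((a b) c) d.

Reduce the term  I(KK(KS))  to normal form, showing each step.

  start: I(KK(KS))
  [1] KK(KS)
  [2] K

Answer: normal form = K  (in 2 steps)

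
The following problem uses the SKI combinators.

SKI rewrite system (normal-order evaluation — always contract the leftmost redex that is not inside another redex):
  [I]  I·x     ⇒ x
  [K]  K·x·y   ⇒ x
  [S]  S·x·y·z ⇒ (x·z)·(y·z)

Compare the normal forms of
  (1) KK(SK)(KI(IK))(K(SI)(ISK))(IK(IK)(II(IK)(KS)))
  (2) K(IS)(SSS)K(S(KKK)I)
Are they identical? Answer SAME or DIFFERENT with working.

Answer: DIFFERENT — A ⇓ K, B ⇓ SK(SKI)

Reduction:
Term A:
  start: KK(SK)(KI(IK))(K(SI)(ISK))(IK(IK)(II(IK)(KS)))
  [1] K(KI(IK))(K(SI)(ISK))(IK(IK)(II(IK)(KS)))
  [2] KI(IK)(IK(IK)(II(IK)(KS)))
  [3] I(IK(IK)(II(IK)(KS)))
  [4] IK(IK)(II(IK)(KS))
  [5] K(IK)(II(IK)(KS))
  [6] IK
  [7] K

Term B:
  start: K(IS)(SSS)K(S(KKK)I)
  [1] ISK(S(KKK)I)
  [2] SK(S(KKK)I)
  [3] SK(SKI)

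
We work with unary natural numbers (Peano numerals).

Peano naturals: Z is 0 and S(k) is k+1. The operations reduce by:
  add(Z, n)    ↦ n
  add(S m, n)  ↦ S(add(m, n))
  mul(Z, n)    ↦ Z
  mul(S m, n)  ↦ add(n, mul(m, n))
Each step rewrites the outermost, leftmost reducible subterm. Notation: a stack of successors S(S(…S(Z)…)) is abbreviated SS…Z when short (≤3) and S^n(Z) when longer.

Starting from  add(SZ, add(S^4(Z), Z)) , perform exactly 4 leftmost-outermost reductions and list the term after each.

Answer: after 4 steps: S(S(S(add(SSZ, Z))))

Derivation:
  start: add(SZ, add(S^4(Z), Z))
  →1  S(add(Z, add(S^4(Z), Z)))
  →2  S(add(S^4(Z), Z))
  →3  S(S(add(SSSZ, Z)))
  →4  S(S(S(add(SSZ, Z))))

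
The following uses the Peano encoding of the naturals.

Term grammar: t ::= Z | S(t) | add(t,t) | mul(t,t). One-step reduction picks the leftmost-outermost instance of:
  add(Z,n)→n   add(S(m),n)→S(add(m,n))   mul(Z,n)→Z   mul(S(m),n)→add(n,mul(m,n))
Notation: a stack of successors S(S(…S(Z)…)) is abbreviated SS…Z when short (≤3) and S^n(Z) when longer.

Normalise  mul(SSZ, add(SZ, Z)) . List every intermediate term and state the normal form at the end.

Answer: normal form = SSZ  (in 11 steps)

Derivation:
  start: mul(SSZ, add(SZ, Z))
  →1  add(add(SZ, Z), mul(SZ, add(SZ, Z)))
  →2  add(S(add(Z, Z)), mul(SZ, add(SZ, Z)))
  →3  S(add(add(Z, Z), mul(SZ, add(SZ, Z))))
  →4  S(add(Z, mul(SZ, add(SZ, Z))))
  →5  S(mul(SZ, add(SZ, Z)))
  →6  S(add(add(SZ, Z), mul(Z, add(SZ, Z))))
  →7  S(add(S(add(Z, Z)), mul(Z, add(SZ, Z))))
  →8  S(S(add(add(Z, Z), mul(Z, add(SZ, Z)))))
  →9  S(S(add(Z, mul(Z, add(SZ, Z)))))
  →10  S(S(mul(Z, add(SZ, Z))))
  →11  SSZ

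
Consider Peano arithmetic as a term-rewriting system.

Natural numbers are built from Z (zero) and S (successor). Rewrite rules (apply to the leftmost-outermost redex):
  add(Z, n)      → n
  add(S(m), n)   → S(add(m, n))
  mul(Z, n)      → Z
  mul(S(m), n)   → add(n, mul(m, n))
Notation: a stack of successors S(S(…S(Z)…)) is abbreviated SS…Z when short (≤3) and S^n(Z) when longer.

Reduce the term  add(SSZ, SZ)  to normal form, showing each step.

Answer: normal form = SSSZ  (in 3 steps)

Working:
  start: add(SSZ, SZ)
  →1  S(add(SZ, SZ))
  →2  S(S(add(Z, SZ)))
  →3  SSSZ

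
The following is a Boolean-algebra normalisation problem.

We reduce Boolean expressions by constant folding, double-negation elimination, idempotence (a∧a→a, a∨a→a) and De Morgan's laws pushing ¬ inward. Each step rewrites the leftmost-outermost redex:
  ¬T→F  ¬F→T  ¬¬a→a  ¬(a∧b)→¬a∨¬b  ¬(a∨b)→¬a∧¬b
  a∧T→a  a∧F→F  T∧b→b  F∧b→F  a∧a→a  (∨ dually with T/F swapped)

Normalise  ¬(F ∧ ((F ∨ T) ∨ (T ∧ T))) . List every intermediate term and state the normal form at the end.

Answer: normal form = T  (in 3 steps)

Reduction:
  start: ¬(F ∧ ((F ∨ T) ∨ (T ∧ T)))
  step 1: ¬F ∨ ¬((F ∨ T) ∨ (T ∧ T))
  step 2: T ∨ ¬((F ∨ T) ∨ (T ∧ T))
  step 3: T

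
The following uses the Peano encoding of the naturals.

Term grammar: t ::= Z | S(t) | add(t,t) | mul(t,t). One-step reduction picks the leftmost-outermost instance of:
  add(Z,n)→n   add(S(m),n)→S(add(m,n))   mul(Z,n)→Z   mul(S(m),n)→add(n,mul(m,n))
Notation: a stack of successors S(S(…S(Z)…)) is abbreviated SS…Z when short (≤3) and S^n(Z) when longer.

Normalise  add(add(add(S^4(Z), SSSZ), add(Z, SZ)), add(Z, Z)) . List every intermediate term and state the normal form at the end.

Answer: normal form = S^8(Z)  (in 24 steps)

Derivation:
  start: add(add(add(S^4(Z), SSSZ), add(Z, SZ)), add(Z, Z))
  →1  add(add(S(add(SSSZ, SSSZ)), add(Z, SZ)), add(Z, Z))
  →2  add(S(add(add(SSSZ, SSSZ), add(Z, SZ))), add(Z, Z))
  →3  S(add(add(add(SSSZ, SSSZ), add(Z, SZ)), add(Z, Z)))
  →4  S(add(add(S(add(SSZ, SSSZ)), add(Z, SZ)), add(Z, Z)))
  →5  S(add(S(add(add(SSZ, SSSZ), add(Z, SZ))), add(Z, Z)))
  →6  S(S(add(add(add(SSZ, SSSZ), add(Z, SZ)), add(Z, Z))))
  →7  S(S(add(add(S(add(SZ, SSSZ)), add(Z, SZ)), add(Z, Z))))
  →8  S(S(add(S(add(add(SZ, SSSZ), add(Z, SZ))), add(Z, Z))))
  →9  S(S(S(add(add(add(SZ, SSSZ), add(Z, SZ)), add(Z, Z)))))
  →10  S(S(S(add(add(S(add(Z, SSSZ)), add(Z, SZ)), add(Z, Z)))))
  →11  S(S(S(add(S(add(add(Z, SSSZ), add(Z, SZ))), add(Z, Z)))))
  →12  S(S(S(S(add(add(add(Z, SSSZ), add(Z, SZ)), add(Z, Z))))))
  →13  S(S(S(S(add(add(SSSZ, add(Z, SZ)), add(Z, Z))))))
  →14  S(S(S(S(add(S(add(SSZ, add(Z, SZ))), add(Z, Z))))))
  →15  S(S(S(S(S(add(add(SSZ, add(Z, SZ)), add(Z, Z)))))))
  →16  S(S(S(S(S(add(S(add(SZ, add(Z, SZ))), add(Z, Z)))))))
  →17  S(S(S(S(S(S(add(add(SZ, add(Z, SZ)), add(Z, Z))))))))
  →18  S(S(S(S(S(S(add(S(add(Z, add(Z, SZ))), add(Z, Z))))))))
  →19  S(S(S(S(S(S(S(add(add(Z, add(Z, SZ)), add(Z, Z)))))))))
  →20  S(S(S(S(S(S(S(add(add(Z, SZ), add(Z, Z)))))))))
  →21  S(S(S(S(S(S(S(add(SZ, add(Z, Z)))))))))
  →22  S(S(S(S(S(S(S(S(add(Z, add(Z, Z))))))))))
  →23  S(S(S(S(S(S(S(S(add(Z, Z)))))))))
  →24  S^8(Z)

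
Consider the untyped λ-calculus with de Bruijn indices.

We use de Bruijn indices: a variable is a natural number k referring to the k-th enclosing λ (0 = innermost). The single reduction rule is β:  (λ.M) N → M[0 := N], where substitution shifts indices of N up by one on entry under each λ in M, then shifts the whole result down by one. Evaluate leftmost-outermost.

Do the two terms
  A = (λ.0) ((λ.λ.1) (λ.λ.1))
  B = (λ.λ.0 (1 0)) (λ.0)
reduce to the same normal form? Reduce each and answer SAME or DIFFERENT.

Term A:
  start: (λ.0) ((λ.λ.1) (λ.λ.1))
  [1] (λ.λ.1) (λ.λ.1)
  [2] λ.λ.λ.1

Term B:
  start: (λ.λ.0 (1 0)) (λ.0)
  [1] λ.0 ((λ.0) 0)
  [2] λ.0 0

Answer: DIFFERENT — A ⇓ λ.λ.λ.1, B ⇓ λ.0 0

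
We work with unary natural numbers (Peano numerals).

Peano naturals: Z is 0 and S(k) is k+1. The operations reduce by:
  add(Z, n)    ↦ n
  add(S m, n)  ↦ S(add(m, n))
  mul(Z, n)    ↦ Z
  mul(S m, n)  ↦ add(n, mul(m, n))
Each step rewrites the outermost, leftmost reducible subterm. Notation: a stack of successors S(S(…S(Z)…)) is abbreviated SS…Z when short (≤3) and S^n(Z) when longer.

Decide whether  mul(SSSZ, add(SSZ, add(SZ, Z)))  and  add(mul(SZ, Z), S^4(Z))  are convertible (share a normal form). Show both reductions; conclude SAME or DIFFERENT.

Answer: DIFFERENT — A ⇓ S^9(Z), B ⇓ S^4(Z)

Derivation:
Term A:
  start: mul(SSSZ, add(SSZ, add(SZ, Z)))
  [1] add(add(SSZ, add(SZ, Z)), mul(SSZ, add(SSZ, add(SZ, Z))))
  [2] add(S(add(SZ, add(SZ, Z))), mul(SSZ, add(SSZ, add(SZ, Z))))
  [3] S(add(add(SZ, add(SZ, Z)), mul(SSZ, add(SSZ, add(SZ, Z)))))
  [4] S(add(S(add(Z, add(SZ, Z))), mul(SSZ, add(SSZ, add(SZ, Z)))))
  [5] S(S(add(add(Z, add(SZ, Z)), mul(SSZ, add(SSZ, add(SZ, Z))))))
  [6] S(S(add(add(SZ, Z), mul(SSZ, add(SSZ, add(SZ, Z))))))
  [7] S(S(add(S(add(Z, Z)), mul(SSZ, add(SSZ, add(SZ, Z))))))
  [8] S(S(S(add(add(Z, Z), mul(SSZ, add(SSZ, add(SZ, Z)))))))
  [9] S(S(S(add(Z, mul(SSZ, add(SSZ, add(SZ, Z)))))))
  [10] S(S(S(mul(SSZ, add(SSZ, add(SZ, Z))))))
  [11] S(S(S(add(add(SSZ, add(SZ, Z)), mul(SZ, add(SSZ, add(SZ, Z)))))))
  [12] S(S(S(add(S(add(SZ, add(SZ, Z))), mul(SZ, add(SSZ, add(SZ, Z)))))))
  [13] S(S(S(S(add(add(SZ, add(SZ, Z)), mul(SZ, add(SSZ, add(SZ, Z))))))))
  [14] S(S(S(S(add(S(add(Z, add(SZ, Z))), mul(SZ, add(SSZ, add(SZ, Z))))))))
  [15] S(S(S(S(S(add(add(Z, add(SZ, Z)), mul(SZ, add(SSZ, add(SZ, Z)))))))))
  [16] S(S(S(S(S(add(add(SZ, Z), mul(SZ, add(SSZ, add(SZ, Z)))))))))
  [17] S(S(S(S(S(add(S(add(Z, Z)), mul(SZ, add(SSZ, add(SZ, Z)))))))))
  [18] S(S(S(S(S(S(add(add(Z, Z), mul(SZ, add(SSZ, add(SZ, Z))))))))))
  [19] S(S(S(S(S(S(add(Z, mul(SZ, add(SSZ, add(SZ, Z))))))))))
  [20] S(S(S(S(S(S(mul(SZ, add(SSZ, add(SZ, Z)))))))))
  [21] S(S(S(S(S(S(add(add(SSZ, add(SZ, Z)), mul(Z, add(SSZ, add(SZ, Z))))))))))
  [22] S(S(S(S(S(S(add(S(add(SZ, add(SZ, Z))), mul(Z, add(SSZ, add(SZ, Z))))))))))
  [23] S(S(S(S(S(S(S(add(add(SZ, add(SZ, Z)), mul(Z, add(SSZ, add(SZ, Z)))))))))))
  [24] S(S(S(S(S(S(S(add(S(add(Z, add(SZ, Z))), mul(Z, add(SSZ, add(SZ, Z)))))))))))
  [25] S(S(S(S(S(S(S(S(add(add(Z, add(SZ, Z)), mul(Z, add(SSZ, add(SZ, Z))))))))))))
  [26] S(S(S(S(S(S(S(S(add(add(SZ, Z), mul(Z, add(SSZ, add(SZ, Z))))))))))))
  [27] S(S(S(S(S(S(S(S(add(S(add(Z, Z)), mul(Z, add(SSZ, add(SZ, Z))))))))))))
  [28] S(S(S(S(S(S(S(S(S(add(add(Z, Z), mul(Z, add(SSZ, add(SZ, Z)))))))))))))
  [29] S(S(S(S(S(S(S(S(S(add(Z, mul(Z, add(SSZ, add(SZ, Z)))))))))))))
  [30] S(S(S(S(S(S(S(S(S(mul(Z, add(SSZ, add(SZ, Z))))))))))))
  [31] S^9(Z)

Term B:
  start: add(mul(SZ, Z), S^4(Z))
  [1] add(add(Z, mul(Z, Z)), S^4(Z))
  [2] add(mul(Z, Z), S^4(Z))
  [3] add(Z, S^4(Z))
  [4] S^4(Z)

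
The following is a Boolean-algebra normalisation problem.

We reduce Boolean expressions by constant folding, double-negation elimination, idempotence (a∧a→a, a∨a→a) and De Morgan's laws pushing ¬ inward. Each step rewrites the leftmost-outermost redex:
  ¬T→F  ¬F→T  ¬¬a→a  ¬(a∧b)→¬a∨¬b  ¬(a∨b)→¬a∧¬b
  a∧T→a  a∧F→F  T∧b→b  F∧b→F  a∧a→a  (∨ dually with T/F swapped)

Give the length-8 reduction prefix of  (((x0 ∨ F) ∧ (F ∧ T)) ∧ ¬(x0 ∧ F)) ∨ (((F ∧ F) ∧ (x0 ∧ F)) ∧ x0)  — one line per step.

Answer: after 8 steps: F

Working:
  start: (((x0 ∨ F) ∧ (F ∧ T)) ∧ ¬(x0 ∧ F)) ∨ (((F ∧ F) ∧ (x0 ∧ F)) ∧ x0)
  [1] ((x0 ∧ (F ∧ T)) ∧ ¬(x0 ∧ F)) ∨ (((F ∧ F) ∧ (x0 ∧ F)) ∧ x0)
  [2] ((x0 ∧ F) ∧ ¬(x0 ∧ F)) ∨ (((F ∧ F) ∧ (x0 ∧ F)) ∧ x0)
  [3] (F ∧ ¬(x0 ∧ F)) ∨ (((F ∧ F) ∧ (x0 ∧ F)) ∧ x0)
  [4] F ∨ (((F ∧ F) ∧ (x0 ∧ F)) ∧ x0)
  [5] ((F ∧ F) ∧ (x0 ∧ F)) ∧ x0
  [6] (F ∧ (x0 ∧ F)) ∧ x0
  [7] F ∧ x0
  [8] F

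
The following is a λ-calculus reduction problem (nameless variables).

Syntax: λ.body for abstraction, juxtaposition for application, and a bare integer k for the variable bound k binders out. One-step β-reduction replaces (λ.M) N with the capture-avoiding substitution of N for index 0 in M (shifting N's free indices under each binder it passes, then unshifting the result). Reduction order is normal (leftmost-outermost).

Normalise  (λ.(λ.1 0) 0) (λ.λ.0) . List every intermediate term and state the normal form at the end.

  start: (λ.(λ.1 0) 0) (λ.λ.0)
  →1  (λ.(λ.λ.0) 0) (λ.λ.0)
  →2  (λ.λ.0) (λ.λ.0)
  →3  λ.0

Answer: normal form = λ.0  (in 3 steps)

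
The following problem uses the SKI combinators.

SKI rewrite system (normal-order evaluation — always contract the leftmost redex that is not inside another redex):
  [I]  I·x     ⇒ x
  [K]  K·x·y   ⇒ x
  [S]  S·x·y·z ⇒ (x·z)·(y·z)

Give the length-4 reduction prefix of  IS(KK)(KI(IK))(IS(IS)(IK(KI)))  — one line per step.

Answer: after 4 steps: K(I(IS(IS)(IK(KI))))

Derivation:
  start: IS(KK)(KI(IK))(IS(IS)(IK(KI)))
  [1] S(KK)(KI(IK))(IS(IS)(IK(KI)))
  [2] KK(IS(IS)(IK(KI)))(KI(IK)(IS(IS)(IK(KI))))
  [3] K(KI(IK)(IS(IS)(IK(KI))))
  [4] K(I(IS(IS)(IK(KI))))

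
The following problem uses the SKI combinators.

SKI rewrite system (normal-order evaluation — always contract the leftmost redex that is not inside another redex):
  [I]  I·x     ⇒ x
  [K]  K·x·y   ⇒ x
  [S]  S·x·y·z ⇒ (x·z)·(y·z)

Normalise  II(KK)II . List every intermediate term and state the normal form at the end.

  start: II(KK)II
  step 1: I(KK)II
  step 2: KKII
  step 3: KI

Answer: normal form = KI  (in 3 steps)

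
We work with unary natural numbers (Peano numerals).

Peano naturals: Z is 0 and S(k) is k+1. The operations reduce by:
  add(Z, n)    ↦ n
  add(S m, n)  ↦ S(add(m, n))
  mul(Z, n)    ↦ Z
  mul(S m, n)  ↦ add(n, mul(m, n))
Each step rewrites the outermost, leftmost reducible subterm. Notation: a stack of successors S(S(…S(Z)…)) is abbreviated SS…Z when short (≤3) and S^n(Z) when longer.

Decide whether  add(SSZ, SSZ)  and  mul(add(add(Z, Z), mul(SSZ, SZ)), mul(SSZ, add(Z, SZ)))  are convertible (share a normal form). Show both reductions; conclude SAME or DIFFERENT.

Term A:
  start: add(SSZ, SSZ)
  step 1: S(add(SZ, SSZ))
  step 2: S(S(add(Z, SSZ)))
  step 3: S^4(Z)

Term B:
  start: mul(add(add(Z, Z), mul(SSZ, SZ)), mul(SSZ, add(Z, SZ)))
  step 1: mul(add(Z, mul(SSZ, SZ)), mul(SSZ, add(Z, SZ)))
  step 2: mul(mul(SSZ, SZ), mul(SSZ, add(Z, SZ)))
  step 3: mul(add(SZ, mul(SZ, SZ)), mul(SSZ, add(Z, SZ)))
  step 4: mul(S(add(Z, mul(SZ, SZ))), mul(SSZ, add(Z, SZ)))
  step 5: add(mul(SSZ, add(Z, SZ)), mul(add(Z, mul(SZ, SZ)), mul(SSZ, add(Z, SZ))))
  step 6: add(add(add(Z, SZ), mul(SZ, add(Z, SZ))), mul(add(Z, mul(SZ, SZ)), mul(SSZ, add(Z, SZ))))
  step 7: add(add(SZ, mul(SZ, add(Z, SZ))), mul(add(Z, mul(SZ, SZ)), mul(SSZ, add(Z, SZ))))
  step 8: add(S(add(Z, mul(SZ, add(Z, SZ)))), mul(add(Z, mul(SZ, SZ)), mul(SSZ, add(Z, SZ))))
  step 9: S(add(add(Z, mul(SZ, add(Z, SZ))), mul(add(Z, mul(SZ, SZ)), mul(SSZ, add(Z, SZ)))))
  step 10: S(add(mul(SZ, add(Z, SZ)), mul(add(Z, mul(SZ, SZ)), mul(SSZ, add(Z, SZ)))))
  step 11: S(add(add(add(Z, SZ), mul(Z, add(Z, SZ))), mul(add(Z, mul(SZ, SZ)), mul(SSZ, add(Z, SZ)))))
  step 12: S(add(add(SZ, mul(Z, add(Z, SZ))), mul(add(Z, mul(SZ, SZ)), mul(SSZ, add(Z, SZ)))))
  step 13: S(add(S(add(Z, mul(Z, add(Z, SZ)))), mul(add(Z, mul(SZ, SZ)), mul(SSZ, add(Z, SZ)))))
  step 14: S(S(add(add(Z, mul(Z, add(Z, SZ))), mul(add(Z, mul(SZ, SZ)), mul(SSZ, add(Z, SZ))))))
  step 15: S(S(add(mul(Z, add(Z, SZ)), mul(add(Z, mul(SZ, SZ)), mul(SSZ, add(Z, SZ))))))
  step 16: S(S(add(Z, mul(add(Z, mul(SZ, SZ)), mul(SSZ, add(Z, SZ))))))
  step 17: S(S(mul(add(Z, mul(SZ, SZ)), mul(SSZ, add(Z, SZ)))))
  step 18: S(S(mul(mul(SZ, SZ), mul(SSZ, add(Z, SZ)))))
  step 19: S(S(mul(add(SZ, mul(Z, SZ)), mul(SSZ, add(Z, SZ)))))
  step 20: S(S(mul(S(add(Z, mul(Z, SZ))), mul(SSZ, add(Z, SZ)))))
  step 21: S(S(add(mul(SSZ, add(Z, SZ)), mul(add(Z, mul(Z, SZ)), mul(SSZ, add(Z, SZ))))))
  step 22: S(S(add(add(add(Z, SZ), mul(SZ, add(Z, SZ))), mul(add(Z, mul(Z, SZ)), mul(SSZ, add(Z, SZ))))))
  step 23: S(S(add(add(SZ, mul(SZ, add(Z, SZ))), mul(add(Z, mul(Z, SZ)), mul(SSZ, add(Z, SZ))))))
  step 24: S(S(add(S(add(Z, mul(SZ, add(Z, SZ)))), mul(add(Z, mul(Z, SZ)), mul(SSZ, add(Z, SZ))))))
  step 25: S(S(S(add(add(Z, mul(SZ, add(Z, SZ))), mul(add(Z, mul(Z, SZ)), mul(SSZ, add(Z, SZ)))))))
  step 26: S(S(S(add(mul(SZ, add(Z, SZ)), mul(add(Z, mul(Z, SZ)), mul(SSZ, add(Z, SZ)))))))
  step 27: S(S(S(add(add(add(Z, SZ), mul(Z, add(Z, SZ))), mul(add(Z, mul(Z, SZ)), mul(SSZ, add(Z, SZ)))))))
  step 28: S(S(S(add(add(SZ, mul(Z, add(Z, SZ))), mul(add(Z, mul(Z, SZ)), mul(SSZ, add(Z, SZ)))))))
  step 29: S(S(S(add(S(add(Z, mul(Z, add(Z, SZ)))), mul(add(Z, mul(Z, SZ)), mul(SSZ, add(Z, SZ)))))))
  step 30: S(S(S(S(add(add(Z, mul(Z, add(Z, SZ))), mul(add(Z, mul(Z, SZ)), mul(SSZ, add(Z, SZ))))))))
  step 31: S(S(S(S(add(mul(Z, add(Z, SZ)), mul(add(Z, mul(Z, SZ)), mul(SSZ, add(Z, SZ))))))))
  step 32: S(S(S(S(add(Z, mul(add(Z, mul(Z, SZ)), mul(SSZ, add(Z, SZ))))))))
  step 33: S(S(S(S(mul(add(Z, mul(Z, SZ)), mul(SSZ, add(Z, SZ)))))))
  step 34: S(S(S(S(mul(mul(Z, SZ), mul(SSZ, add(Z, SZ)))))))
  step 35: S(S(S(S(mul(Z, mul(SSZ, add(Z, SZ)))))))
  step 36: S^4(Z)

Answer: SAME — A ⇓ S^4(Z), B ⇓ S^4(Z)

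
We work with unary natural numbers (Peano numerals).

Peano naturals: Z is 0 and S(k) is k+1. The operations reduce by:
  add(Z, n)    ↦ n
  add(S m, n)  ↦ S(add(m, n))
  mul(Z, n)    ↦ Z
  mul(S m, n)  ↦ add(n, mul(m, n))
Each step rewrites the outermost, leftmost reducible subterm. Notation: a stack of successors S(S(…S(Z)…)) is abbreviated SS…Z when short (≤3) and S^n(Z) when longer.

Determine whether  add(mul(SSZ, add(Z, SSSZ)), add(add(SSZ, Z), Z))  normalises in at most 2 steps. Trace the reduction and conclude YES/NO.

Answer: NO — after 2 steps the term is add(add(SSSZ, mul(SZ, add(Z, SSSZ))), add(add(SSZ, Z), Z)), not yet normal

Working:
  start: add(mul(SSZ, add(Z, SSSZ)), add(add(SSZ, Z), Z))
  [1] add(add(add(Z, SSSZ), mul(SZ, add(Z, SSSZ))), add(add(SSZ, Z), Z))
  [2] add(add(SSSZ, mul(SZ, add(Z, SSSZ))), add(add(SSZ, Z), Z))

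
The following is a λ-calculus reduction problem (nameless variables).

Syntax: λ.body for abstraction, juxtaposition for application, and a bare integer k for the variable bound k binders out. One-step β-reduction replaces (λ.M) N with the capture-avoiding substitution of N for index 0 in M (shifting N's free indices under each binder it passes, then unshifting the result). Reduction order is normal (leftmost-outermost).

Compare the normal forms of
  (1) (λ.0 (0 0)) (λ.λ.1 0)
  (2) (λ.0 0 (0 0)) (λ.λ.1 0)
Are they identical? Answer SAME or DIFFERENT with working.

Term A:
  start: (λ.0 (0 0)) (λ.λ.1 0)
  [1] (λ.λ.1 0) ((λ.λ.1 0) (λ.λ.1 0))
  [2] λ.(λ.λ.1 0) (λ.λ.1 0) 0
  [3] λ.(λ.(λ.λ.1 0) 0) 0
  [4] λ.(λ.λ.1 0) 0
  [5] λ.λ.1 0

Term B:
  start: (λ.0 0 (0 0)) (λ.λ.1 0)
  [1] (λ.λ.1 0) (λ.λ.1 0) ((λ.λ.1 0) (λ.λ.1 0))
  [2] (λ.(λ.λ.1 0) 0) ((λ.λ.1 0) (λ.λ.1 0))
  [3] (λ.λ.1 0) ((λ.λ.1 0) (λ.λ.1 0))
  [4] λ.(λ.λ.1 0) (λ.λ.1 0) 0
  [5] λ.(λ.(λ.λ.1 0) 0) 0
  [6] λ.(λ.λ.1 0) 0
  [7] λ.λ.1 0

Answer: SAME — A ⇓ λ.λ.1 0, B ⇓ λ.λ.1 0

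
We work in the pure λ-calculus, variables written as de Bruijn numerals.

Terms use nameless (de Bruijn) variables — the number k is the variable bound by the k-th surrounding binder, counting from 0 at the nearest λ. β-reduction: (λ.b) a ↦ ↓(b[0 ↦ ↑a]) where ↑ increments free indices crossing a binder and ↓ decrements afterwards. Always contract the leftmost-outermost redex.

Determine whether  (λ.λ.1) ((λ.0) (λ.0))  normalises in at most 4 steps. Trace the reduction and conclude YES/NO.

Answer: YES — reaches normal form λ.λ.0 in 2 ≤ 4 steps

Working:
  start: (λ.λ.1) ((λ.0) (λ.0))
  →1  λ.(λ.0) (λ.0)
  →2  λ.λ.0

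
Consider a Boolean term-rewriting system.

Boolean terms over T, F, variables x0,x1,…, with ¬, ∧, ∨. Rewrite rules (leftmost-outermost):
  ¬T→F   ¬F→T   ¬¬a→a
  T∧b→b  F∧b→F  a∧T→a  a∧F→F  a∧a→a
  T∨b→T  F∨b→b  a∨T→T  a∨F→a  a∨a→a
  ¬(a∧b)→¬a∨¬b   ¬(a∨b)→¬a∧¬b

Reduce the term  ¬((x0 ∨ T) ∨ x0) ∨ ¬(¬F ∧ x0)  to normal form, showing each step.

Answer: normal form = ¬x0  (in 9 steps)

Working:
  start: ¬((x0 ∨ T) ∨ x0) ∨ ¬(¬F ∧ x0)
  step 1: (¬(x0 ∨ T) ∧ ¬x0) ∨ ¬(¬F ∧ x0)
  step 2: ((¬x0 ∧ ¬T) ∧ ¬x0) ∨ ¬(¬F ∧ x0)
  step 3: ((¬x0 ∧ F) ∧ ¬x0) ∨ ¬(¬F ∧ x0)
  step 4: (F ∧ ¬x0) ∨ ¬(¬F ∧ x0)
  step 5: F ∨ ¬(¬F ∧ x0)
  step 6: ¬(¬F ∧ x0)
  step 7: ¬¬F ∨ ¬x0
  step 8: F ∨ ¬x0
  step 9: ¬x0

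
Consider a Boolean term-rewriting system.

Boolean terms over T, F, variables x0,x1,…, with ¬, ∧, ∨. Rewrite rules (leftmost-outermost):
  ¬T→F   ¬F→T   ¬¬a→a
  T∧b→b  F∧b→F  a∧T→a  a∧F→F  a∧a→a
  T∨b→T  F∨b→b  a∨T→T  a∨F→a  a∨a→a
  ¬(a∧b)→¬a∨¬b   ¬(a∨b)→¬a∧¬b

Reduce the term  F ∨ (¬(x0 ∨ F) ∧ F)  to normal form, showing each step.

Answer: normal form = F  (in 2 steps)

Derivation:
  start: F ∨ (¬(x0 ∨ F) ∧ F)
  →1  ¬(x0 ∨ F) ∧ F
  →2  F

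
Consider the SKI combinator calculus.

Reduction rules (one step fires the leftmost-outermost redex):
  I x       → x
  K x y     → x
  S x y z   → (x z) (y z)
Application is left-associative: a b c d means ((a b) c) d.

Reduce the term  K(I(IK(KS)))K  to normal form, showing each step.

  start: K(I(IK(KS)))K
  [1] I(IK(KS))
  [2] IK(KS)
  [3] K(KS)

Answer: normal form = K(KS)  (in 3 steps)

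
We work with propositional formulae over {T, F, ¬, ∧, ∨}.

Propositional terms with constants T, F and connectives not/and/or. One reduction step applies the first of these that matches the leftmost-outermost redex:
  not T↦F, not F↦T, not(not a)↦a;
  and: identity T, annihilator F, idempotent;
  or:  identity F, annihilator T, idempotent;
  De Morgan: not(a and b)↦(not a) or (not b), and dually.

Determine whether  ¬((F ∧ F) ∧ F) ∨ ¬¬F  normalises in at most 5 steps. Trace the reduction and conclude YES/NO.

Answer: NO — after 5 steps the term is T ∨ ¬¬F, not yet normal

Reduction:
  start: ¬((F ∧ F) ∧ F) ∨ ¬¬F
  [1] (¬(F ∧ F) ∨ ¬F) ∨ ¬¬F
  [2] ((¬F ∨ ¬F) ∨ ¬F) ∨ ¬¬F
  [3] (¬F ∨ ¬F) ∨ ¬¬F
  [4] ¬F ∨ ¬¬F
  [5] T ∨ ¬¬F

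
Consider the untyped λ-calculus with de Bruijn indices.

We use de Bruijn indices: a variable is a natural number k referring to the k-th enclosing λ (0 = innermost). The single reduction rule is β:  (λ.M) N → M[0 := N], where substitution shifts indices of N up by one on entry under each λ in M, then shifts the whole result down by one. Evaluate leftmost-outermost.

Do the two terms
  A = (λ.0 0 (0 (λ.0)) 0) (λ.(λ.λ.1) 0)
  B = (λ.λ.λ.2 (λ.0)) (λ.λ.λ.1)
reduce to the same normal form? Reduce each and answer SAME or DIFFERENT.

Answer: DIFFERENT — A ⇓ λ.λ.λ.1, B ⇓ λ.λ.λ.λ.1

Derivation:
Term A:
  start: (λ.0 0 (0 (λ.0)) 0) (λ.(λ.λ.1) 0)
  step 1: (λ.(λ.λ.1) 0) (λ.(λ.λ.1) 0) ((λ.(λ.λ.1) 0) (λ.0)) (λ.(λ.λ.1) 0)
  step 2: (λ.λ.1) (λ.(λ.λ.1) 0) ((λ.(λ.λ.1) 0) (λ.0)) (λ.(λ.λ.1) 0)
  step 3: (λ.λ.(λ.λ.1) 0) ((λ.(λ.λ.1) 0) (λ.0)) (λ.(λ.λ.1) 0)
  step 4: (λ.(λ.λ.1) 0) (λ.(λ.λ.1) 0)
  step 5: (λ.λ.1) (λ.(λ.λ.1) 0)
  step 6: λ.λ.(λ.λ.1) 0
  step 7: λ.λ.λ.1

Term B:
  start: (λ.λ.λ.2 (λ.0)) (λ.λ.λ.1)
  step 1: λ.λ.(λ.λ.λ.1) (λ.0)
  step 2: λ.λ.λ.λ.1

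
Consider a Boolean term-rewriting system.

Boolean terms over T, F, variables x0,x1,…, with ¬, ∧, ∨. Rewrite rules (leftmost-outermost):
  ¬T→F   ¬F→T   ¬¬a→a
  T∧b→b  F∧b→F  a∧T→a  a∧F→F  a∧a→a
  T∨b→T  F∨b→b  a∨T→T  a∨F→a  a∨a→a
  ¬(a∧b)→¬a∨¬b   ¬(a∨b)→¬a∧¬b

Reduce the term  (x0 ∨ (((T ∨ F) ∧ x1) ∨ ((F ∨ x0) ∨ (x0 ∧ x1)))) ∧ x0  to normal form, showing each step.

Answer: normal form = (x0 ∨ (x1 ∨ (x0 ∨ (x0 ∧ x1)))) ∧ x0  (in 3 steps)

Reduction:
  start: (x0 ∨ (((T ∨ F) ∧ x1) ∨ ((F ∨ x0) ∨ (x0 ∧ x1)))) ∧ x0
  →1  (x0 ∨ ((T ∧ x1) ∨ ((F ∨ x0) ∨ (x0 ∧ x1)))) ∧ x0
  →2  (x0 ∨ (x1 ∨ ((F ∨ x0) ∨ (x0 ∧ x1)))) ∧ x0
  →3  (x0 ∨ (x1 ∨ (x0 ∨ (x0 ∧ x1)))) ∧ x0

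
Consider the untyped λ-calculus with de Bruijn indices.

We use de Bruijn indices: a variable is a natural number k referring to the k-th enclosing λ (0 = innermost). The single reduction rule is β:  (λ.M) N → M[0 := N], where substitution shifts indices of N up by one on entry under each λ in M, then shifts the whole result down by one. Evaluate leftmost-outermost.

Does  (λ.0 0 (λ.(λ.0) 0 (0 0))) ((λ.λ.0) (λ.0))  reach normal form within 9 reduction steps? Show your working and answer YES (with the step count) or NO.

  start: (λ.0 0 (λ.(λ.0) 0 (0 0))) ((λ.λ.0) (λ.0))
  step 1: (λ.λ.0) (λ.0) ((λ.λ.0) (λ.0)) (λ.(λ.0) 0 (0 0))
  step 2: (λ.0) ((λ.λ.0) (λ.0)) (λ.(λ.0) 0 (0 0))
  step 3: (λ.λ.0) (λ.0) (λ.(λ.0) 0 (0 0))
  step 4: (λ.0) (λ.(λ.0) 0 (0 0))
  step 5: λ.(λ.0) 0 (0 0)
  step 6: λ.0 (0 0)

Answer: YES — reaches normal form λ.0 (0 0) in 6 ≤ 9 steps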